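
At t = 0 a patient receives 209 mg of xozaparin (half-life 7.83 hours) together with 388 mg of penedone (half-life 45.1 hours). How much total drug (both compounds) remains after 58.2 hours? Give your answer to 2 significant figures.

xozaparin: 209 × (1/2)^(58.2/7.83) = 209 × (1/2)^7.433 ≈ 1.2095 mg.
penedone: 388 × (1/2)^(58.2/45.1) = 388 × (1/2)^1.2905 ≈ 158.62 mg.
Total = 1.2095 + 158.62 ≈ 159.83 mg.

160 mg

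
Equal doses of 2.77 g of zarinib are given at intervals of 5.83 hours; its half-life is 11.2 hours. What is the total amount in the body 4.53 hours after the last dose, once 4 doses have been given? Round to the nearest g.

5 g

The 4 doses were given 22.02, 16.19, 10.36, 4.53 hours ago.
Total = 2.77·(1/2)^(22.02/11.2) + 2.77·(1/2)^(16.19/11.2) + 2.77·(1/2)^(10.36/11.2) + 2.77·(1/2)^(4.53/11.2)
      = 0.70898 + 1.017 + 1.4589 + 2.0928 ≈ 5.2777 g.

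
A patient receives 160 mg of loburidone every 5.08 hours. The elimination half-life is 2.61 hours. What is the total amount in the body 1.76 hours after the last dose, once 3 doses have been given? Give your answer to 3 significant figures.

The 3 doses were given 11.92, 6.84, 1.76 hours ago.
Total = 160·(1/2)^(11.92/2.61) + 160·(1/2)^(6.84/2.61) + 160·(1/2)^(1.76/2.61)
      = 6.75 + 26.014 + 100.26 ≈ 133.02 mg.

133 mg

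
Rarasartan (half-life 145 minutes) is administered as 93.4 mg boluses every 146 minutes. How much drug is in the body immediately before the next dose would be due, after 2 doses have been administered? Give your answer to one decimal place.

The 2 doses were given 292, 146 minutes ago.
Total = 93.4·(1/2)^(292/145) + 93.4·(1/2)^(146/145)
      = 23.128 + 46.477 ≈ 69.605 mg.

69.6 mg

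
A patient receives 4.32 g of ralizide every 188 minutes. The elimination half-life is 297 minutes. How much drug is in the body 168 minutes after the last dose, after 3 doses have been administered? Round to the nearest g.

The 3 doses were given 544, 356, 168 minutes ago.
Total = 4.32·(1/2)^(544/297) + 4.32·(1/2)^(356/297) + 4.32·(1/2)^(168/297)
      = 1.2137 + 1.8821 + 2.9188 ≈ 6.0146 g.

6 g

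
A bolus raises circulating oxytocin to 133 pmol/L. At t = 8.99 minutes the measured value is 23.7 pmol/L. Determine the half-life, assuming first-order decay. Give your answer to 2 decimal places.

3.61 minutes

A/A₀ = 23.7/133 ≈ 0.1782.
n = log₂(5.6118) ≈ 2.4885 half-lives elapsed in 8.99 minutes.
t½ = 8.99/2.4885 ≈ 3.6127 minutes.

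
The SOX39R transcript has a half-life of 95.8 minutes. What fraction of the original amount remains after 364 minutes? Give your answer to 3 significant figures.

n = 364/95.8 ≈ 3.7996 half-lives.
Fraction remaining = (1/2)^3.7996 ≈ 0.071814.

0.0718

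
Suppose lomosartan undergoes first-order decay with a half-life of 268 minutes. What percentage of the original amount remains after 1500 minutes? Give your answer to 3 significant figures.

n = 1500/268 ≈ 5.597 half-lives.
Fraction remaining = (1/2)^5.597 ≈ 0.02066, i.e. 2.066%.

2.07%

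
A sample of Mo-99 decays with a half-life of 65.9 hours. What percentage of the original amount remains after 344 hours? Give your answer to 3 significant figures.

n = 344/65.9 ≈ 5.22 half-lives.
Fraction remaining = (1/2)^5.22 ≈ 0.02683, i.e. 2.683%.

2.68%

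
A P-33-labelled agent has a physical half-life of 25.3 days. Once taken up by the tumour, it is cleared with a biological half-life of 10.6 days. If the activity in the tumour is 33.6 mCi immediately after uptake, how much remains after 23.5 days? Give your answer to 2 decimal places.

3.80 mCi

1/t_eff = 1/t_phys + 1/t_biol = 1/25.3 + 1/10.6 = 0.13387 per day.
t_eff = 25.3 × 10.6 / (25.3 + 10.6) ≈ 7.4702 days.
Remaining = 33.6 × (1/2)^(23.5/7.4702) = 33.6 × (1/2)^3.1458 ≈ 3.7962 mCi.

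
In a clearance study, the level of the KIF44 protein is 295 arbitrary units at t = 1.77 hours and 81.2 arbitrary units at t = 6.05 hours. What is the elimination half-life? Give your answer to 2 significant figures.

Over Δt = 6.05 − 1.77 = 4.28 hours, the level fell by a factor of 295/81.2 ≈ 3.633.
n = log₂(3.633) ≈ 1.8612 half-lives, so t½ = 4.28/1.8612 ≈ 2.2996 hours.

2.3 hours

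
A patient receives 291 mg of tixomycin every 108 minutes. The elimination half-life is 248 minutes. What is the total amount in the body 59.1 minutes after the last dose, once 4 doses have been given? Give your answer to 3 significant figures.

664 mg

The 4 doses were given 383.1, 275.1, 167.1, 59.1 minutes ago.
Total = 291·(1/2)^(383.1/248) + 291·(1/2)^(275.1/248) + 291·(1/2)^(167.1/248) + 291·(1/2)^(59.1/248)
      = 99.741 + 134.89 + 182.42 + 246.69 ≈ 663.74 mg.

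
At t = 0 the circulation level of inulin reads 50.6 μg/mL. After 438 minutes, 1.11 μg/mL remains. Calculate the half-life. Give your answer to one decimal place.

79.5 minutes

A/A₀ = 1.11/50.6 ≈ 0.021937.
n = log₂(45.586) ≈ 5.5105 half-lives elapsed in 438 minutes.
t½ = 438/5.5105 ≈ 79.485 minutes.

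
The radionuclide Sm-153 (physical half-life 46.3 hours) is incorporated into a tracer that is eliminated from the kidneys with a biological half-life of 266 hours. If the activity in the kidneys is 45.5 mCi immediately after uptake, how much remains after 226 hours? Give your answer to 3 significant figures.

0.857 mCi

1/t_eff = 1/t_phys + 1/t_biol = 1/46.3 + 1/266 = 0.025358 per hour.
t_eff = 46.3 × 266 / (46.3 + 266) ≈ 39.436 hours.
Remaining = 45.5 × (1/2)^(226/39.436) = 45.5 × (1/2)^5.7308 ≈ 0.85676 mCi.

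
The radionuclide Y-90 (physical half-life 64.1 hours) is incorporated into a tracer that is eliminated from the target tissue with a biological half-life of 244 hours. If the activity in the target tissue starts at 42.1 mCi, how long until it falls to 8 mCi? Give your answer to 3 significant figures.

122 hours

1/t_eff = 1/t_phys + 1/t_biol = 1/64.1 + 1/244 = 0.019699 per hour.
t_eff = 64.1 × 244 / (64.1 + 244) ≈ 50.764 hours.
n = log₂(42.1/8) ≈ 2.3957; t = 2.3957 × 50.764 ≈ 121.62 hours.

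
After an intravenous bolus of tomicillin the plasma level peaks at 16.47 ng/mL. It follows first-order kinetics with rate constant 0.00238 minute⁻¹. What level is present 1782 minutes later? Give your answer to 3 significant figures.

0.237 ng/mL

t½ = ln 2 / k = 0.69315 / 0.00238 ≈ 291.24 minutes.
Number of half-lives: n = 1782/291.24 ≈ 6.1187.
Remaining = 16.47 × (1/2)^6.1187 = 16.47 × 0.014391 ≈ 0.23702 ng/mL.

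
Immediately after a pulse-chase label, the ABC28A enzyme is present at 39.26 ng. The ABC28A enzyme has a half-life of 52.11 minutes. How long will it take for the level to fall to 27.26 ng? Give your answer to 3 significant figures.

27.4 minutes

Fraction remaining = 27.26/39.26 ≈ 0.69435.
n = log₂(39.26/27.26) = ln(1.4402)/ln 2 ≈ 0.52627 half-lives.
t = n × t½ = 0.52627 × 52.11 ≈ 27.424 minutes.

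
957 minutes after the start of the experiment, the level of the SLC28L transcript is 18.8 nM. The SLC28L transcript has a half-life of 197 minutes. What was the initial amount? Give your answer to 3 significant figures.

Number of half-lives elapsed: n = 957/197 ≈ 4.8579.
A₀ = A × 2^n = 18.8 × 2^4.8579 = 18.8 × 28.998 ≈ 545.16 nM.

545 nM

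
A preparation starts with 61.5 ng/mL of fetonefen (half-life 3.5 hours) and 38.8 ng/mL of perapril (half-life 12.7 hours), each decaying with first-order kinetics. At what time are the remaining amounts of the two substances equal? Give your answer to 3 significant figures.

Set 61.5·(1/2)^(t/3.5) = 38.8·(1/2)^(t/12.7).
Taking log₂: log₂(61.5/38.8) = t·(1/3.5 − 1/12.7).
log₂(1.5851) = 0.66453; 1/3.5 − 1/12.7 = 0.20697.
t = 0.66453 / 0.20697 ≈ 3.2107 hours.

3.21 hours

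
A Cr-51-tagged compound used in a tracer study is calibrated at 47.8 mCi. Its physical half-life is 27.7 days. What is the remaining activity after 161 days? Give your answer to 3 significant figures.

0.851 mCi

Number of half-lives: n = 161/27.7 ≈ 5.8123.
Remaining = 47.8 × (1/2)^5.8123 = 47.8 × 0.017796 ≈ 0.85067 mCi.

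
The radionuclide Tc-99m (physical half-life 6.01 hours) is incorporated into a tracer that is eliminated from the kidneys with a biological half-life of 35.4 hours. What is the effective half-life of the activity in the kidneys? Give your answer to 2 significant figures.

5.1 hours

1/t_eff = 1/t_phys + 1/t_biol = 1/6.01 + 1/35.4 = 0.19464 per hour.
t_eff = 6.01 × 35.4 / (6.01 + 35.4) ≈ 5.1377 hours.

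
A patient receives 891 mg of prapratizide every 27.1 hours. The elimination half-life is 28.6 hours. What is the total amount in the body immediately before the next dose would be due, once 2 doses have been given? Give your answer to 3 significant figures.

702 mg

The 2 doses were given 54.2, 27.1 hours ago.
Total = 891·(1/2)^(54.2/28.6) + 891·(1/2)^(27.1/28.6)
      = 239.55 + 461.99 ≈ 701.54 mg.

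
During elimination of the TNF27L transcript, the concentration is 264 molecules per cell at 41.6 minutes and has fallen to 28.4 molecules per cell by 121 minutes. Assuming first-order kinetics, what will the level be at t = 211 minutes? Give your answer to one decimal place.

2.3 molecules per cell

Over Δt = 121 − 41.6 = 79.4 minutes, the level fell by a factor of 264/28.4 ≈ 9.2958.
n = log₂(9.2958) ≈ 3.2166 half-lives, so t½ = 79.4/3.2166 ≈ 24.685 minutes.
From t = 121 to t = 211: 28.4 × (1/2)^((211−121)/24.685) ≈ 2.2686 molecules per cell.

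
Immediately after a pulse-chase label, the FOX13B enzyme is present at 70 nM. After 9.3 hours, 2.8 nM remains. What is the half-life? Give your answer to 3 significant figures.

2.00 hours

A/A₀ = 2.8/70 ≈ 0.04.
n = log₂(25) ≈ 4.6439 half-lives elapsed in 9.3 hours.
t½ = 9.3/4.6439 ≈ 2.0026 hours.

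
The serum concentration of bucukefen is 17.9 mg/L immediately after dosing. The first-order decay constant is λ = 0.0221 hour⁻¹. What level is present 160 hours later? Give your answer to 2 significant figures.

t½ = ln 2 / λ = 0.69315 / 0.0221 ≈ 31.364 hours.
Number of half-lives: n = 160/31.364 ≈ 5.1014.
Remaining = 17.9 × (1/2)^5.1014 = 17.9 × 0.02913 ≈ 0.52142 mg/L.

0.52 mg/L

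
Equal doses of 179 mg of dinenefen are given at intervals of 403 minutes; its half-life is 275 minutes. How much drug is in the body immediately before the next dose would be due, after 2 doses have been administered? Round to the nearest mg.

The 2 doses were given 806, 403 minutes ago.
Total = 179·(1/2)^(806/275) + 179·(1/2)^(403/275)
      = 23.473 + 64.82 ≈ 88.292 mg.

88 mg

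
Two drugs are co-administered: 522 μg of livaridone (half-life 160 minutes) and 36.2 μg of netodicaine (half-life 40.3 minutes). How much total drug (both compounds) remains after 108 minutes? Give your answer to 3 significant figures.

333 μg

livaridone: 522 × (1/2)^(108/160) = 522 × (1/2)^0.675 ≈ 326.95 μg.
netodicaine: 36.2 × (1/2)^(108/40.3) = 36.2 × (1/2)^2.6799 ≈ 5.6491 μg.
Total = 326.95 + 5.6491 ≈ 332.59 μg.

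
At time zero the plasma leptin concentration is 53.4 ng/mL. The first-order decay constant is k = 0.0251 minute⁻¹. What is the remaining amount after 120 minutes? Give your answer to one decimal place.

t½ = ln 2 / k = 0.69315 / 0.0251 ≈ 27.615 minutes.
Number of half-lives: n = 120/27.615 ≈ 4.3454.
Remaining = 53.4 × (1/2)^4.3454 = 53.4 × 0.049193 ≈ 2.6269 ng/mL.

2.6 ng/mL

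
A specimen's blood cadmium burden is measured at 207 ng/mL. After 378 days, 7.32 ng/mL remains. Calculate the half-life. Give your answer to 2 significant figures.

78 days

A/A₀ = 7.32/207 ≈ 0.035362.
n = log₂(28.279) ≈ 4.8216 half-lives elapsed in 378 days.
t½ = 378/4.8216 ≈ 78.397 days.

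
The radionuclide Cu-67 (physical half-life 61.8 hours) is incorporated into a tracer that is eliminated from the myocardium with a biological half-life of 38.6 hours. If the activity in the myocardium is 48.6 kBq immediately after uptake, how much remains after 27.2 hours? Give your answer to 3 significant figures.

22.0 kBq

1/t_eff = 1/t_phys + 1/t_biol = 1/61.8 + 1/38.6 = 0.042088 per hour.
t_eff = 61.8 × 38.6 / (61.8 + 38.6) ≈ 23.76 hours.
Remaining = 48.6 × (1/2)^(27.2/23.76) = 48.6 × (1/2)^1.1448 ≈ 21.98 kBq.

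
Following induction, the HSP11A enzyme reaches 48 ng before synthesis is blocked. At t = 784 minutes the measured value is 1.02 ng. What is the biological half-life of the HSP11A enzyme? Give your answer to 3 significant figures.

A/A₀ = 1.02/48 ≈ 0.02125.
n = log₂(47.059) ≈ 5.5564 half-lives elapsed in 784 minutes.
t½ = 784/5.5564 ≈ 141.1 minutes.

141 minutes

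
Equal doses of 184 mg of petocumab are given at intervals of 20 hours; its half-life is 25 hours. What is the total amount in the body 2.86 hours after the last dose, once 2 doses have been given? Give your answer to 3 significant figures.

268 mg

The 2 doses were given 22.86, 2.86 hours ago.
Total = 184·(1/2)^(22.86/25) + 184·(1/2)^(2.86/25)
      = 97.624 + 169.97 ≈ 267.6 mg.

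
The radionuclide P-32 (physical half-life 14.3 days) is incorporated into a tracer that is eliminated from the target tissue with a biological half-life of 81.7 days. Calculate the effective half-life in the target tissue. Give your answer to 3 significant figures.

12.2 days

1/t_eff = 1/t_phys + 1/t_biol = 1/14.3 + 1/81.7 = 0.08217 per day.
t_eff = 14.3 × 81.7 / (14.3 + 81.7) ≈ 12.17 days.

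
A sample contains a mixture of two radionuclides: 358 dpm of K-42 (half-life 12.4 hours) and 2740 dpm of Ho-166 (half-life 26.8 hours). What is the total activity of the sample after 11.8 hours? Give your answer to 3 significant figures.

K-42: 358 × (1/2)^(11.8/12.4) = 358 × (1/2)^0.95161 ≈ 185.11 dpm.
Ho-166: 2740 × (1/2)^(11.8/26.8) = 2740 × (1/2)^0.4403 ≈ 2019.3 dpm.
Total = 185.11 + 2019.3 ≈ 2204.4 dpm.

2200 dpm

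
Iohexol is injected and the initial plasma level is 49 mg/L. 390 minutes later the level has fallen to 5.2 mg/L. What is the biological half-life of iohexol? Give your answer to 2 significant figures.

120 minutes

A/A₀ = 5.2/49 ≈ 0.10612.
n = log₂(9.4231) ≈ 3.2362 half-lives elapsed in 390 minutes.
t½ = 390/3.2362 ≈ 120.51 minutes.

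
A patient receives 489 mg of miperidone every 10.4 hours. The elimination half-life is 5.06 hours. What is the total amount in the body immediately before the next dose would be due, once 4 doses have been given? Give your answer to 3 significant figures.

154 mg

The 4 doses were given 41.6, 31.2, 20.8, 10.4 hours ago.
Total = 489·(1/2)^(41.6/5.06) + 489·(1/2)^(31.2/5.06) + 489·(1/2)^(20.8/5.06) + 489·(1/2)^(10.4/5.06)
      = 1.6385 + 6.8101 + 28.306 + 117.65 ≈ 154.4 mg.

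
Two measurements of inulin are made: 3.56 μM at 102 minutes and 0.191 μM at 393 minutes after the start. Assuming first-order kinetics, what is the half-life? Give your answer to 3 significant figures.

Over Δt = 393 − 102 = 291 minutes, the level fell by a factor of 3.56/0.191 ≈ 18.639.
n = log₂(18.639) ≈ 4.2202 half-lives, so t½ = 291/4.2202 ≈ 68.954 minutes.

69.0 minutes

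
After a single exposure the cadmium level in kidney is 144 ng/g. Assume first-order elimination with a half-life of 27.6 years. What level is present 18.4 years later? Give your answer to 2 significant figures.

91 ng/g

Number of half-lives: n = 18.4/27.6 ≈ 0.66667.
Remaining = 144 × (1/2)^0.66667 = 144 × 0.62996 ≈ 90.714 ng/g.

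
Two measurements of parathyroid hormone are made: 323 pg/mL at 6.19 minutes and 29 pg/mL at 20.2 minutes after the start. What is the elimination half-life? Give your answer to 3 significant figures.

4.03 minutes

Over Δt = 20.2 − 6.19 = 14.01 minutes, the level fell by a factor of 323/29 ≈ 11.138.
n = log₂(11.138) ≈ 3.4774 half-lives, so t½ = 14.01/3.4774 ≈ 4.0289 minutes.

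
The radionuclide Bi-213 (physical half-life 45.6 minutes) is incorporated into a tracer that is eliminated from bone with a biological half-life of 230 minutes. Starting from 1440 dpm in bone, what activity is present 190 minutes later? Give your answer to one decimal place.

45.2 dpm

1/t_eff = 1/t_phys + 1/t_biol = 1/45.6 + 1/230 = 0.026278 per minute.
t_eff = 45.6 × 230 / (45.6 + 230) ≈ 38.055 minutes.
Remaining = 1440 × (1/2)^(190/38.055) = 1440 × (1/2)^4.9928 ≈ 45.227 dpm.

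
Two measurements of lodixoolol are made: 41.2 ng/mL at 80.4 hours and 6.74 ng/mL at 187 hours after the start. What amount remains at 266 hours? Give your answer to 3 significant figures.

1.76 ng/mL

Over Δt = 187 − 80.4 = 106.6 hours, the level fell by a factor of 41.2/6.74 ≈ 6.1128.
n = log₂(6.1128) ≈ 2.6118 half-lives, so t½ = 106.6/2.6118 ≈ 40.814 hours.
From t = 187 to t = 266: 6.74 × (1/2)^((266−187)/40.814) ≈ 1.7619 ng/mL.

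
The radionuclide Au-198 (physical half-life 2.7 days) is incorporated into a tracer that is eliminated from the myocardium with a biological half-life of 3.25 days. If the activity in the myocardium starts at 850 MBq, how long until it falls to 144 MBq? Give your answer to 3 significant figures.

1/t_eff = 1/t_phys + 1/t_biol = 1/2.7 + 1/3.25 = 0.67806 per day.
t_eff = 2.7 × 3.25 / (2.7 + 3.25) ≈ 1.4748 days.
n = log₂(850/144) ≈ 2.5614; t = 2.5614 × 1.4748 ≈ 3.7775 days.

3.78 days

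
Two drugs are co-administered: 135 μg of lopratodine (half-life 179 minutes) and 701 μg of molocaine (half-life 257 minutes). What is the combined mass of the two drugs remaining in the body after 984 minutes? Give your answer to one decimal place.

lopratodine: 135 × (1/2)^(984/179) = 135 × (1/2)^5.4972 ≈ 2.9889 μg.
molocaine: 701 × (1/2)^(984/257) = 701 × (1/2)^3.8288 ≈ 49.333 μg.
Total = 2.9889 + 49.333 ≈ 52.322 μg.

52.3 μg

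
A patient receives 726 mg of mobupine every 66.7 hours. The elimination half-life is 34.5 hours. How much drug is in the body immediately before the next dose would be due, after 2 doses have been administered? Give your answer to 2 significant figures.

240 mg

The 2 doses were given 133.4, 66.7 hours ago.
Total = 726·(1/2)^(133.4/34.5) + 726·(1/2)^(66.7/34.5)
      = 49.768 + 190.08 ≈ 239.85 mg.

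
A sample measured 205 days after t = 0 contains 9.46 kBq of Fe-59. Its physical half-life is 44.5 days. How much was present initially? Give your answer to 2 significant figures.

Number of half-lives elapsed: n = 205/44.5 ≈ 4.6067.
A₀ = A × 2^n = 9.46 × 2^4.6067 = 9.46 × 24.365 ≈ 230.49 kBq.

230 kBq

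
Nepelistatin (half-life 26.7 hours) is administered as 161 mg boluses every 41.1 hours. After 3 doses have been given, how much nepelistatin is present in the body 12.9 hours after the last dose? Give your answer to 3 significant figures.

The 3 doses were given 95.1, 54, 12.9 hours ago.
Total = 161·(1/2)^(95.1/26.7) + 161·(1/2)^(54/26.7) + 161·(1/2)^(12.9/26.7)
      = 13.634 + 39.628 + 115.18 ≈ 168.44 mg.

168 mg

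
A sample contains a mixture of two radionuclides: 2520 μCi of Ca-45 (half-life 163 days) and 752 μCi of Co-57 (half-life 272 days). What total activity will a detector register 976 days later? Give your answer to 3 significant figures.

102 μCi

Ca-45: 2520 × (1/2)^(976/163) = 2520 × (1/2)^5.9877 ≈ 39.711 μCi.
Co-57: 752 × (1/2)^(976/272) = 752 × (1/2)^3.5882 ≈ 62.525 μCi.
Total = 39.711 + 62.525 ≈ 102.24 μCi.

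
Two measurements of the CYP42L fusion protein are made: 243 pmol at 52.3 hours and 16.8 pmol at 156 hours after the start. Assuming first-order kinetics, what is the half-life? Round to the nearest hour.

27 hours

Over Δt = 156 − 52.3 = 103.7 hours, the level fell by a factor of 243/16.8 ≈ 14.464.
n = log₂(14.464) ≈ 3.8544 half-lives, so t½ = 103.7/3.8544 ≈ 26.904 hours.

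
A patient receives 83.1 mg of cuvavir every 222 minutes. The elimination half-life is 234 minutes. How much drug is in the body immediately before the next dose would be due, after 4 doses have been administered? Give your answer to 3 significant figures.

82.9 mg

The 4 doses were given 888, 666, 444, 222 minutes ago.
Total = 83.1·(1/2)^(888/234) + 83.1·(1/2)^(666/234) + 83.1·(1/2)^(444/234) + 83.1·(1/2)^(222/234)
      = 5.9873 + 11.556 + 22.306 + 43.054 ≈ 82.903 mg.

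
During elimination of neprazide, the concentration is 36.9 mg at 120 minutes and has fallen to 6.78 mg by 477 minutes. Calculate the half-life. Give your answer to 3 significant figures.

Over Δt = 477 − 120 = 357 minutes, the level fell by a factor of 36.9/6.78 ≈ 5.4425.
n = log₂(5.4425) ≈ 2.4443 half-lives, so t½ = 357/2.4443 ≈ 146.06 minutes.

146 minutes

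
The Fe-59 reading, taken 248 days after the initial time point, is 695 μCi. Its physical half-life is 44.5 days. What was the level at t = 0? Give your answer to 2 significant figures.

33000 μCi

Number of half-lives elapsed: n = 248/44.5 ≈ 5.573.
A₀ = A × 2^n = 695 × 2^5.573 = 695 × 47.605 ≈ 33085 μCi.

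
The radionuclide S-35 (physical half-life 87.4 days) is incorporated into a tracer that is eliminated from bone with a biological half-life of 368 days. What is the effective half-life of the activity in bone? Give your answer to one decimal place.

1/t_eff = 1/t_phys + 1/t_biol = 1/87.4 + 1/368 = 0.014159 per day.
t_eff = 87.4 × 368 / (87.4 + 368) ≈ 70.626 days.

70.6 days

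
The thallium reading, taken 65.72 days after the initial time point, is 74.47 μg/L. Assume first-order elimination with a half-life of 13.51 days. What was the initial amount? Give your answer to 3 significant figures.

Number of half-lives elapsed: n = 65.72/13.51 ≈ 4.8645.
A₀ = A × 2^n = 74.47 × 2^4.8645 = 74.47 × 29.132 ≈ 2169.5 μg/L.

2170 μg/L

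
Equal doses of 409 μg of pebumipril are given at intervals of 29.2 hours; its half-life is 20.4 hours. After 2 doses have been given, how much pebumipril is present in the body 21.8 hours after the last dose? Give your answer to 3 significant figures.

267 μg

The 2 doses were given 51, 21.8 hours ago.
Total = 409·(1/2)^(51/20.4) + 409·(1/2)^(21.8/20.4)
      = 72.302 + 195 ≈ 267.3 μg.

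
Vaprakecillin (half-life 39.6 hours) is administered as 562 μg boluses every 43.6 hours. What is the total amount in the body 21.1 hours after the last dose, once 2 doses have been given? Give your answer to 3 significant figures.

570 μg

The 2 doses were given 64.7, 21.1 hours ago.
Total = 562·(1/2)^(64.7/39.6) + 562·(1/2)^(21.1/39.6)
      = 181.09 + 388.45 ≈ 569.55 μg.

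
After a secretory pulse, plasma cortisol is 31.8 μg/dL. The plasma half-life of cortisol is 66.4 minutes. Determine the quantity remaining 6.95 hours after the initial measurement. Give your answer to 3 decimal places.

0.409 μg/dL

Convert the elapsed time: 6.95 hours = 417 minutes.
Number of half-lives: n = 417/66.4 ≈ 6.2801.
Remaining = 31.8 × (1/2)^6.2801 = 31.8 × 0.012868 ≈ 0.40919 μg/dL.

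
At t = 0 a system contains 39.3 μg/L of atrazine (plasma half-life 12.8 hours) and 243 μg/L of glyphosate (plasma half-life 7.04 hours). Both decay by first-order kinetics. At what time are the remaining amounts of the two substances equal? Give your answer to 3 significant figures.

41.1 hours

Set 39.3·(1/2)^(t/12.8) = 243·(1/2)^(t/7.04).
Taking log₂: log₂(39.3/243) = t·(1/12.8 − 1/7.04).
log₂(0.16173) = -2.6284; 1/12.8 − 1/7.04 = -0.06392.
t = -2.6284 / -0.06392 ≈ 41.119 hours.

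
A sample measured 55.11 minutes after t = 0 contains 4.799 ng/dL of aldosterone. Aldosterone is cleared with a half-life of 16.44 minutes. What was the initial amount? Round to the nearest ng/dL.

49 ng/dL

Number of half-lives elapsed: n = 55.11/16.44 ≈ 3.3522.
A₀ = A × 2^n = 4.799 × 2^3.3522 = 4.799 × 10.212 ≈ 49.007 ng/dL.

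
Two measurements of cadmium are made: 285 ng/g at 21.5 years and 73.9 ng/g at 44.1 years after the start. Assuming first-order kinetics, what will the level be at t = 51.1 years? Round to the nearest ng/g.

Over Δt = 44.1 − 21.5 = 22.6 years, the level fell by a factor of 285/73.9 ≈ 3.8566.
n = log₂(3.8566) ≈ 1.9473 half-lives, so t½ = 22.6/1.9473 ≈ 11.606 years.
From t = 44.1 to t = 51.1: 73.9 × (1/2)^((51.1−44.1)/11.606) ≈ 48.649 ng/g.

49 ng/g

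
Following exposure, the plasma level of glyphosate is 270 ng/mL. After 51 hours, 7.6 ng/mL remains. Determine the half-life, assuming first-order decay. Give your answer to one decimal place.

9.9 hours

A/A₀ = 7.6/270 ≈ 0.028148.
n = log₂(35.526) ≈ 5.1508 half-lives elapsed in 51 hours.
t½ = 51/5.1508 ≈ 9.9013 hours.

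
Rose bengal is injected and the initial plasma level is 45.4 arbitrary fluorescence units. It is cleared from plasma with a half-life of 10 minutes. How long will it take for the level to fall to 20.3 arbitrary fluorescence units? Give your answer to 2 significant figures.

12 minutes

Fraction remaining = 20.3/45.4 ≈ 0.44714.
n = log₂(45.4/20.3) = ln(2.2365)/ln 2 ≈ 1.1612 half-lives.
t = n × t½ = 1.1612 × 10 ≈ 11.612 minutes.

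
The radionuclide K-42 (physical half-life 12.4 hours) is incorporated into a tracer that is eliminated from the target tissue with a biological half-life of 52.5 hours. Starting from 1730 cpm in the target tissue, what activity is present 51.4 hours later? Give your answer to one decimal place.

49.6 cpm

1/t_eff = 1/t_phys + 1/t_biol = 1/12.4 + 1/52.5 = 0.099693 per hour.
t_eff = 12.4 × 52.5 / (12.4 + 52.5) ≈ 10.031 hours.
Remaining = 1730 × (1/2)^(51.4/10.031) = 1730 × (1/2)^5.1242 ≈ 49.603 cpm.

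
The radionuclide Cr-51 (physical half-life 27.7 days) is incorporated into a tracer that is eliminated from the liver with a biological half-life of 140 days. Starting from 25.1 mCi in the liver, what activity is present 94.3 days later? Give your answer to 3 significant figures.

1.49 mCi

1/t_eff = 1/t_phys + 1/t_biol = 1/27.7 + 1/140 = 0.043244 per day.
t_eff = 27.7 × 140 / (27.7 + 140) ≈ 23.125 days.
Remaining = 25.1 × (1/2)^(94.3/23.125) = 25.1 × (1/2)^4.0779 ≈ 1.4863 mCi.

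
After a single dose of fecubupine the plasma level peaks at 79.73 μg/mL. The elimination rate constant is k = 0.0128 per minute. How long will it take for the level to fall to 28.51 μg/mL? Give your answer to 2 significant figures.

t½ = ln 2 / k = 0.69315 / 0.0128 ≈ 54.152 minutes.
Fraction remaining = 28.51/79.73 ≈ 0.35758.
n = log₂(79.73/28.51) = ln(2.7966)/ln 2 ≈ 1.4837 half-lives.
t = n × t½ = 1.4837 × 54.152 ≈ 80.343 minutes.

80 minutes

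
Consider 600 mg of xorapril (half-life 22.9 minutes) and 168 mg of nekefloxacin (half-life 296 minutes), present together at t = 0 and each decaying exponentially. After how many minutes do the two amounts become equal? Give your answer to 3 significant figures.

45.6 minutes

Set 600·(1/2)^(t/22.9) = 168·(1/2)^(t/296).
Taking log₂: log₂(600/168) = t·(1/22.9 − 1/296).
log₂(3.5714) = 1.8365; 1/22.9 − 1/296 = 0.04029.
t = 1.8365 / 0.04029 ≈ 45.582 minutes.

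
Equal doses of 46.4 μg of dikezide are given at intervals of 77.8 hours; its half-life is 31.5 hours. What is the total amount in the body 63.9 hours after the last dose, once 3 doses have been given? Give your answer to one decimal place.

13.8 μg

The 3 doses were given 219.5, 141.7, 63.9 hours ago.
Total = 46.4·(1/2)^(219.5/31.5) + 46.4·(1/2)^(141.7/31.5) + 46.4·(1/2)^(63.9/31.5)
      = 0.37057 + 2.0529 + 11.373 ≈ 13.796 μg.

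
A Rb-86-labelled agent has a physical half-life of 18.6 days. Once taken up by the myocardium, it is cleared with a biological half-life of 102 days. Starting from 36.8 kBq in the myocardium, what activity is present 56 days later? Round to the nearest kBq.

3 kBq

1/t_eff = 1/t_phys + 1/t_biol = 1/18.6 + 1/102 = 0.063567 per day.
t_eff = 18.6 × 102 / (18.6 + 102) ≈ 15.731 days.
Remaining = 36.8 × (1/2)^(56/15.731) = 36.8 × (1/2)^3.5598 ≈ 3.1207 kBq.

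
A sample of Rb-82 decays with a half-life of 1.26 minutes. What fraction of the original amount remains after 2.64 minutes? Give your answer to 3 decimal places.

0.234

n = 2.64/1.26 ≈ 2.0952 half-lives.
Fraction remaining = (1/2)^2.0952 ≈ 0.23403.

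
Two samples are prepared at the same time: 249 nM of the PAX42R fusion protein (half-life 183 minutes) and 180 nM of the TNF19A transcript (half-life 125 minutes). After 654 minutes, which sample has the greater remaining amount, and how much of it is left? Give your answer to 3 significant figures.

PAX42R fusion protein, 20.9 nM

PAX42R fusion protein: 249 × (1/2)^3.5738 ≈ 20.912 nM.
TNF19A transcript: 180 × (1/2)^5.232 ≈ 4.7894 nM.
PAX42R fusion protein has more remaining, at ≈ 20.912 nM.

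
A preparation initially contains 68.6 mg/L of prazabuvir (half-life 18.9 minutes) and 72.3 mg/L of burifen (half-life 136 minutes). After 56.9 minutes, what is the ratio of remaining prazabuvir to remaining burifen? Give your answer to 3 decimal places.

prazabuvir: 68.6 × (1/2)^(56.9/18.9) = 68.6 × (1/2)^3.0106 ≈ 8.5123 mg/L.
burifen: 72.3 × (1/2)^(56.9/136) = 72.3 × (1/2)^0.41838 ≈ 54.099 mg/L.
Ratio ≈ 8.5123 / 54.099 ≈ 0.15735.

0.157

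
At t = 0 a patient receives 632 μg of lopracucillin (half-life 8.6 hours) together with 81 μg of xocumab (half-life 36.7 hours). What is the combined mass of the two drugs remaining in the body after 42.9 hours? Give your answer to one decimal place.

lopracucillin: 632 × (1/2)^(42.9/8.6) = 632 × (1/2)^4.9884 ≈ 19.91 μg.
xocumab: 81 × (1/2)^(42.9/36.7) = 81 × (1/2)^1.1689 ≈ 36.025 μg.
Total = 19.91 + 36.025 ≈ 55.934 μg.

55.9 μg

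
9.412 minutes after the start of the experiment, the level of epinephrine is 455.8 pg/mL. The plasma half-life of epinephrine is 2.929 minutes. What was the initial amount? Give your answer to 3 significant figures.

4230 pg/mL

Number of half-lives elapsed: n = 9.412/2.929 ≈ 3.2134.
A₀ = A × 2^n = 455.8 × 2^3.2134 = 455.8 × 9.2752 ≈ 4227.7 pg/mL.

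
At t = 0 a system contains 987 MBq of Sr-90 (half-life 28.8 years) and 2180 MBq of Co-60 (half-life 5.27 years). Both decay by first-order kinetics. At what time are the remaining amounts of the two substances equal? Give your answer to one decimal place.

7.4 years

Set 987·(1/2)^(t/28.8) = 2180·(1/2)^(t/5.27).
Taking log₂: log₂(987/2180) = t·(1/28.8 − 1/5.27).
log₂(0.45275) = -1.1432; 1/28.8 − 1/5.27 = -0.15503.
t = -1.1432 / -0.15503 ≈ 7.374 years.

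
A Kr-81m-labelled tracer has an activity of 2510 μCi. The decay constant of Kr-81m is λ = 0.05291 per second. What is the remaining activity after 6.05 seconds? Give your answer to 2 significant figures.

1800 μCi

t½ = ln 2 / λ = 0.69315 / 0.05291 ≈ 13.1 seconds.
Number of half-lives: n = 6.05/13.1 ≈ 0.46181.
Remaining = 2510 × (1/2)^0.46181 = 2510 × 0.72607 ≈ 1822.4 μCi.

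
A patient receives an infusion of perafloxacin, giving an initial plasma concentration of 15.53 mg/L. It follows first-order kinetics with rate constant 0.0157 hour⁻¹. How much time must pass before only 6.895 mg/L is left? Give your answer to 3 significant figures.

51.7 hours

t½ = ln 2 / k = 0.69315 / 0.0157 ≈ 44.15 hours.
Fraction remaining = 6.895/15.53 ≈ 0.44398.
n = log₂(15.53/6.895) = ln(2.2524)/ln 2 ≈ 1.1714 half-lives.
t = n × t½ = 1.1714 × 44.15 ≈ 51.718 hours.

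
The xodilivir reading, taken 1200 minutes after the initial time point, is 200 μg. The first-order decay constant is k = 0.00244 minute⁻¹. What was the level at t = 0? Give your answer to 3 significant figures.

3740 μg

t½ = ln 2 / k = 0.69315 / 0.00244 ≈ 284.08 minutes.
Number of half-lives elapsed: n = 1200/284.08 ≈ 4.2242.
A₀ = A × 2^n = 200 × 2^4.2242 = 200 × 18.69 ≈ 3738 μg.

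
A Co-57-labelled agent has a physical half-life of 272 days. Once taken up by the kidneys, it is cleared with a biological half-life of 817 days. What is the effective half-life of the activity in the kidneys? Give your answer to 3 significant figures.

1/t_eff = 1/t_phys + 1/t_biol = 1/272 + 1/817 = 0.0049005 per day.
t_eff = 272 × 817 / (272 + 817) ≈ 204.06 days.

204 days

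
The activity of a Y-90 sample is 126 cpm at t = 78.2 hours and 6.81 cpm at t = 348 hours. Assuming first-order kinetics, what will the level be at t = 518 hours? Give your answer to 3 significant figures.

1.08 cpm

Over Δt = 348 − 78.2 = 269.8 hours, the level fell by a factor of 126/6.81 ≈ 18.502.
n = log₂(18.502) ≈ 4.2096 half-lives, so t½ = 269.8/4.2096 ≈ 64.091 hours.
From t = 348 to t = 518: 6.81 × (1/2)^((518−348)/64.091) ≈ 1.0831 cpm.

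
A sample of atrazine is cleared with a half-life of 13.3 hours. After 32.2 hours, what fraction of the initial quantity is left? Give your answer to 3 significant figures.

0.187

n = 32.2/13.3 ≈ 2.4211 half-lives.
Fraction remaining = (1/2)^2.4211 ≈ 0.18672.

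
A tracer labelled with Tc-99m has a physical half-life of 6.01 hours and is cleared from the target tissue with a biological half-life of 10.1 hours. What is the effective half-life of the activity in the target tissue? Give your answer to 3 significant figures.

3.77 hours

1/t_eff = 1/t_phys + 1/t_biol = 1/6.01 + 1/10.1 = 0.2654 per hour.
t_eff = 6.01 × 10.1 / (6.01 + 10.1) ≈ 3.7679 hours.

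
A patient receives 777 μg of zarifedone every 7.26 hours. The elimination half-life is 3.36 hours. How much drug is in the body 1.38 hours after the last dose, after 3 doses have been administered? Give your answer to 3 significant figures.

744 μg

The 3 doses were given 15.9, 8.64, 1.38 hours ago.
Total = 777·(1/2)^(15.9/3.36) + 777·(1/2)^(8.64/3.36) + 777·(1/2)^(1.38/3.36)
      = 29.235 + 130.72 + 584.5 ≈ 744.45 μg.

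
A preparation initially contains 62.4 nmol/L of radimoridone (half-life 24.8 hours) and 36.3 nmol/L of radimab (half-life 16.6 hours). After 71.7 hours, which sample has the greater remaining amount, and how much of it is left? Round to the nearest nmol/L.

radimoridone, 8 nmol/L

radimoridone: 62.4 × (1/2)^2.8911 ≈ 8.4114 nmol/L.
radimab: 36.3 × (1/2)^4.3193 ≈ 1.8183 nmol/L.
Radimoridone has more remaining, at ≈ 8.4114 nmol/L.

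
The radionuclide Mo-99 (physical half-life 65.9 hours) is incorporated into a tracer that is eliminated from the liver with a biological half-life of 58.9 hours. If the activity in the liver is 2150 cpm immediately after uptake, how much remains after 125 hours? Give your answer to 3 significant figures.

133 cpm

1/t_eff = 1/t_phys + 1/t_biol = 1/65.9 + 1/58.9 = 0.032152 per hour.
t_eff = 65.9 × 58.9 / (65.9 + 58.9) ≈ 31.102 hours.
Remaining = 2150 × (1/2)^(125/31.102) = 2150 × (1/2)^4.0191 ≈ 132.61 cpm.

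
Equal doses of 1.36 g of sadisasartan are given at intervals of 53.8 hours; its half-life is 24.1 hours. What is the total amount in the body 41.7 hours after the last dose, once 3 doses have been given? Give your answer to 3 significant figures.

The 3 doses were given 149.3, 95.5, 41.7 hours ago.
Total = 1.36·(1/2)^(149.3/24.1) + 1.36·(1/2)^(95.5/24.1) + 1.36·(1/2)^(41.7/24.1)
      = 0.018563 + 0.087229 + 0.40989 ≈ 0.51568 g.

0.516 g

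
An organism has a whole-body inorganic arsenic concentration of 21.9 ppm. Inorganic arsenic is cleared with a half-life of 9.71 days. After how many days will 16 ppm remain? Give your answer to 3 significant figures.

Fraction remaining = 16/21.9 ≈ 0.73059.
n = log₂(21.9/16) = ln(1.3687)/ln 2 ≈ 0.45286 half-lives.
t = n × t½ = 0.45286 × 9.71 ≈ 4.3973 days.

4.40 days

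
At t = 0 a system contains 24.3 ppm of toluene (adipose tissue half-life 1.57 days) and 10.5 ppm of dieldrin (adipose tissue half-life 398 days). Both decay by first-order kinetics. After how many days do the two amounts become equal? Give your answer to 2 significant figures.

Set 24.3·(1/2)^(t/1.57) = 10.5·(1/2)^(t/398).
Taking log₂: log₂(24.3/10.5) = t·(1/1.57 − 1/398).
log₂(2.3143) = 1.2106; 1/1.57 − 1/398 = 0.63443.
t = 1.2106 / 0.63443 ≈ 1.9081 days.

1.9 days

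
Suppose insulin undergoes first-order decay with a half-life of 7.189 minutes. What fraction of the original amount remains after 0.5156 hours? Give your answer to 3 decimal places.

0.051

0.5156 hours = 30.936 minutes.
n = 30.936/7.189 ≈ 4.3032 half-lives.
Fraction remaining = (1/2)^4.3032 ≈ 0.050652.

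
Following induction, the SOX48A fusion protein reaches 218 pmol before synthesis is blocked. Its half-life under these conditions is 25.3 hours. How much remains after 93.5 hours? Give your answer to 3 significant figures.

Number of half-lives: n = 93.5/25.3 ≈ 3.6957.
Remaining = 218 × (1/2)^3.6957 = 218 × 0.077179 ≈ 16.825 pmol.

16.8 pmol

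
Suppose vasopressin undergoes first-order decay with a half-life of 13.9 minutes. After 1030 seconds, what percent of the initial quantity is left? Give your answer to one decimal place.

42.5%

1030 seconds = 17.1667 minutes.
n = 17.1667/13.9 ≈ 1.235 half-lives.
Fraction remaining = (1/2)^1.235 ≈ 0.42484, i.e. 42.484%.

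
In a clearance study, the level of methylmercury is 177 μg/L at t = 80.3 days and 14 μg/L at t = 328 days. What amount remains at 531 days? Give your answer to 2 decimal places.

Over Δt = 328 − 80.3 = 247.7 days, the level fell by a factor of 177/14 ≈ 12.643.
n = log₂(12.643) ≈ 3.6603 half-lives, so t½ = 247.7/3.6603 ≈ 67.673 days.
From t = 328 to t = 531: 14 × (1/2)^((531−328)/67.673) ≈ 1.7503 μg/L.

1.75 μg/L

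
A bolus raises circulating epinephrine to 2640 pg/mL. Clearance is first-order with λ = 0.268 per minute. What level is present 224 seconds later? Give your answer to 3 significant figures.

t½ = ln 2 / λ = 0.69315 / 0.268 ≈ 2.5864 minutes.
Convert the elapsed time: 224 seconds = 3.73333 minutes.
Number of half-lives: n = 3.73333/2.5864 ≈ 1.4435.
Remaining = 2640 × (1/2)^1.4435 = 2640 × 0.36768 ≈ 970.68 pg/mL.

971 pg/mL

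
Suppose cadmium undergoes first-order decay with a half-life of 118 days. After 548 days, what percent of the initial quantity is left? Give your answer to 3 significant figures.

4.00%

n = 548/118 ≈ 4.6441 half-lives.
Fraction remaining = (1/2)^4.6441 ≈ 0.039994, i.e. 3.9994%.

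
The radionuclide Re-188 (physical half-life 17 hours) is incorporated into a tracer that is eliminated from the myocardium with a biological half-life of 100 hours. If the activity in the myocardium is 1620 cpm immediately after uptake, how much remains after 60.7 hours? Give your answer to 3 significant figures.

89.5 cpm

1/t_eff = 1/t_phys + 1/t_biol = 1/17 + 1/100 = 0.068824 per hour.
t_eff = 17 × 100 / (17 + 100) ≈ 14.53 hours.
Remaining = 1620 × (1/2)^(60.7/14.53) = 1620 × (1/2)^4.1776 ≈ 89.523 cpm.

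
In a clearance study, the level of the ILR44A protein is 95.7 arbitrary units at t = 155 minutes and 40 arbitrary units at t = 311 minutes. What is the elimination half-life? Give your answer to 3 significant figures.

Over Δt = 311 − 155 = 156 minutes, the level fell by a factor of 95.7/40 ≈ 2.3925.
n = log₂(2.3925) ≈ 1.2585 half-lives, so t½ = 156/1.2585 ≈ 123.96 minutes.

124 minutes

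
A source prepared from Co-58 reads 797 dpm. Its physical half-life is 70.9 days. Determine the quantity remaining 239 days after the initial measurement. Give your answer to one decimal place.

Number of half-lives: n = 239/70.9 ≈ 3.3709.
Remaining = 797 × (1/2)^3.3709 = 797 × 0.096659 ≈ 77.038 dpm.

77.0 dpm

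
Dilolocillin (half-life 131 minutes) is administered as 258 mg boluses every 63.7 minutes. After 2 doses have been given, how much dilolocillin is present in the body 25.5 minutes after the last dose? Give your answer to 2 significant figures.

390 mg

The 2 doses were given 89.2, 25.5 minutes ago.
Total = 258·(1/2)^(89.2/131) + 258·(1/2)^(25.5/131)
      = 160.93 + 225.44 ≈ 386.37 mg.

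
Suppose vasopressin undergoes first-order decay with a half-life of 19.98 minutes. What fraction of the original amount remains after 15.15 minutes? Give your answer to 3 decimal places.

n = 15.15/19.98 ≈ 0.75826 half-lives.
Fraction remaining = (1/2)^0.75826 ≈ 0.59121.

0.591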